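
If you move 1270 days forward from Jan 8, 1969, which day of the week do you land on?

Saturday

Jan 8, 1969 is a Wednesday.
1270 mod 7 = 3, so 1270 days after a Wednesday is Wednesday + 3 = Saturday.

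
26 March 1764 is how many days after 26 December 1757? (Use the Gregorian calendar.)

Dec 26, 1757 → Dec 26, 1758: 365 days.
Dec 26, 1758 → Dec 26, 1759: 365 days.
Dec 26, 1759 → Dec 26, 1760: 366 days (Feb 29, 1760 is in that span).
Dec 26, 1760 → Dec 26, 1761: 365 days.
Dec 26, 1761 → Dec 26, 1762: 365 days.
Dec 26, 1762 → Dec 26, 1763: 365 days.
Dec 26, 1763 → Jan 26, 1764: 31 days (December has 31).
Jan 26, 1764 → Feb 26, 1764: 31 days (January has 31).
Feb 26, 1764 → Mar 26, 1764: 29 days.
Total: 2282 days.

2282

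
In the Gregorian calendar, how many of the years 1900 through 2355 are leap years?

Multiples of 4 in [1900,2355]: 114.
Of those, multiples of 100: 5 (not leap unless ÷400).
Multiples of 400: 1.
Leap years = 114 − 5 + 1 = 110.

110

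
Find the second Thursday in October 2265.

October 12, 2265

October 1, 2265 is a Sunday.
The first Thursday is therefore October 5 (4 days later).
The second Thursday is 5 + 1×7 = October 12.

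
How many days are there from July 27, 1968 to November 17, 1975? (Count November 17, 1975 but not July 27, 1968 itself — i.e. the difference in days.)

Jul 27, 1968 → Jul 27, 1969: 365 days.
Jul 27, 1969 → Jul 27, 1970: 365 days.
Jul 27, 1970 → Jul 27, 1971: 365 days.
Jul 27, 1971 → Jul 27, 1972: 366 days (Feb 29, 1972 is in that span).
Jul 27, 1972 → Jul 27, 1973: 365 days.
Jul 27, 1973 → Jul 27, 1974: 365 days.
Jul 27, 1974 → Jul 27, 1975: 365 days.
Jul 27, 1975 → Aug 27, 1975: 31 days (July has 31).
Aug 27, 1975 → Sep 27, 1975: 31 days (August has 31).
Sep 27, 1975 → Oct 27, 1975: 30 days (September has 30).
Oct 27, 1975 → Nov 17, 1975: 21 days.
Total: 2669 days.

2669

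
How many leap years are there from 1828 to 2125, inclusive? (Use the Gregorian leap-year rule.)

73

Multiples of 4 in [1828,2125]: 75.
Of those, multiples of 100: 3 (not leap unless ÷400).
Multiples of 400: 1.
Leap years = 75 − 3 + 1 = 73.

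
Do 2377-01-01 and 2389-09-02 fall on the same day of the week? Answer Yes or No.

From Jan 1, 2377 to Sep 2, 2389 is 4627 days.
4627 mod 7 = 0, so they are the same weekday.
(Jan 1, 2377 is a Saturday; Sep 2, 2389 is a Saturday.)

Yes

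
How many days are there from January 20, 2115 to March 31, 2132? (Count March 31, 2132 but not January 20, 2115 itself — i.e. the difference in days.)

6280

Jan 20, 2115 → Jan 20, 2116: 365 days.
Jan 20, 2116 → Jan 20, 2117: 366 days (Feb 29, 2116 is in that span).
Jan 20, 2117 → Jan 20, 2118: 365 days.
Jan 20, 2118 → Jan 20, 2119: 365 days.
Jan 20, 2119 → Jan 20, 2120: 365 days.
Jan 20, 2120 → Jan 20, 2121: 366 days (Feb 29, 2120 is in that span).
Jan 20, 2121 → Jan 20, 2122: 365 days.
Jan 20, 2122 → Jan 20, 2123: 365 days.
Jan 20, 2123 → Jan 20, 2124: 365 days.
Jan 20, 2124 → Jan 20, 2125: 366 days (Feb 29, 2124 is in that span).
Jan 20, 2125 → Jan 20, 2126: 365 days.
Jan 20, 2126 → Jan 20, 2127: 365 days.
Jan 20, 2127 → Jan 20, 2128: 365 days.
Jan 20, 2128 → Jan 20, 2129: 366 days (Feb 29, 2128 is in that span).
Jan 20, 2129 → Jan 20, 2130: 365 days.
Jan 20, 2130 → Jan 20, 2131: 365 days.
Jan 20, 2131 → Jan 20, 2132: 365 days.
Jan 20, 2132 → Feb 20, 2132: 31 days (January has 31).
Feb 20, 2132 → Mar 20, 2132: 29 days (February has 29).
Mar 20, 2132 → Mar 31, 2132: 11 days.
Total: 6280 days.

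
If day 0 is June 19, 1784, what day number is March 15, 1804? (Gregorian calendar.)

7208

Jun 19, 1784 → Jun 19, 1785: 365 days.
Jun 19, 1785 → Jun 19, 1786: 365 days.
Jun 19, 1786 → Jun 19, 1787: 365 days.
Jun 19, 1787 → Jun 19, 1788: 366 days (Feb 29, 1788 is in that span).
Jun 19, 1788 → Jun 19, 1789: 365 days.
Jun 19, 1789 → Jun 19, 1790: 365 days.
Jun 19, 1790 → Jun 19, 1791: 365 days.
Jun 19, 1791 → Jun 19, 1792: 366 days (Feb 29, 1792 is in that span).
Jun 19, 1792 → Jun 19, 1793: 365 days.
Jun 19, 1793 → Jun 19, 1794: 365 days.
Jun 19, 1794 → Jun 19, 1795: 365 days.
Jun 19, 1795 → Jun 19, 1796: 366 days (Feb 29, 1796 is in that span).
Jun 19, 1796 → Jun 19, 1797: 365 days.
Jun 19, 1797 → Jun 19, 1798: 365 days.
Jun 19, 1798 → Jun 19, 1799: 365 days.
Jun 19, 1799 → Jun 19, 1800: 365 days.
Jun 19, 1800 → Jun 19, 1801: 365 days.
Jun 19, 1801 → Jun 19, 1802: 365 days.
Jun 19, 1802 → Jun 19, 1803: 365 days.
Jun 19, 1803 → Jul 19, 1803: 30 days (June has 30).
Jul 19, 1803 → Aug 19, 1803: 31 days (July has 31).
Aug 19, 1803 → Sep 19, 1803: 31 days (August has 31).
Sep 19, 1803 → Oct 19, 1803: 30 days (September has 30).
Oct 19, 1803 → Nov 19, 1803: 31 days (October has 31).
Nov 19, 1803 → Dec 19, 1803: 30 days (November has 30).
Dec 19, 1803 → Jan 19, 1804: 31 days (December has 31).
Jan 19, 1804 → Feb 19, 1804: 31 days (January has 31).
Feb 19, 1804 → Mar 15, 1804: 25 days.
Total: 7208 days.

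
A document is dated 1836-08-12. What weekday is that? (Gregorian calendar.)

Doomsday rule: the anchor day for the 1800s is Friday. For year 36: 36÷12 = 3 r 0, and 0÷4 = 0, so 3+0+0 = 3.
Friday + 3 ≡ Monday — that's 1836's doomsday.
In August the doomsday date is Aug 8.
Aug 12 is 4 days after Aug 8; 4 mod 7 = 4, so Monday + 4 = Friday.

Friday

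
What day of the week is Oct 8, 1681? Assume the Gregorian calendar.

Doomsday rule: the anchor day for the 1600s is Tuesday. For year 81: 81÷12 = 6 r 9, and 9÷4 = 2, so 6+9+2 = 17.
Tuesday + 17 ≡ Friday — that's 1681's doomsday.
In October the doomsday date is Oct 10.
Oct 8 is 2 days before Oct 10; 2 mod 7 = 2, so Friday − 2 = Wednesday.

Wednesday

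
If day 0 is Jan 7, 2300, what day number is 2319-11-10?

7246

Jan 7, 2300 → Jan 7, 2301: 365 days.
Jan 7, 2301 → Jan 7, 2302: 365 days.
Jan 7, 2302 → Jan 7, 2303: 365 days.
Jan 7, 2303 → Jan 7, 2304: 365 days.
Jan 7, 2304 → Jan 7, 2305: 366 days (Feb 29, 2304 is in that span).
Jan 7, 2305 → Jan 7, 2306: 365 days.
Jan 7, 2306 → Jan 7, 2307: 365 days.
Jan 7, 2307 → Jan 7, 2308: 365 days.
Jan 7, 2308 → Jan 7, 2309: 366 days (Feb 29, 2308 is in that span).
Jan 7, 2309 → Jan 7, 2310: 365 days.
Jan 7, 2310 → Jan 7, 2311: 365 days.
Jan 7, 2311 → Jan 7, 2312: 365 days.
Jan 7, 2312 → Jan 7, 2313: 366 days (Feb 29, 2312 is in that span).
Jan 7, 2313 → Jan 7, 2314: 365 days.
Jan 7, 2314 → Jan 7, 2315: 365 days.
Jan 7, 2315 → Jan 7, 2316: 365 days.
Jan 7, 2316 → Jan 7, 2317: 366 days (Feb 29, 2316 is in that span).
Jan 7, 2317 → Jan 7, 2318: 365 days.
Jan 7, 2318 → Jan 7, 2319: 365 days.
Jan 7, 2319 → Feb 7, 2319: 31 days (January has 31).
Feb 7, 2319 → Mar 7, 2319: 28 days (February has 28).
Mar 7, 2319 → Apr 7, 2319: 31 days (March has 31).
Apr 7, 2319 → May 7, 2319: 30 days (April has 30).
May 7, 2319 → Jun 7, 2319: 31 days (May has 31).
Jun 7, 2319 → Jul 7, 2319: 30 days (June has 30).
Jul 7, 2319 → Aug 7, 2319: 31 days (July has 31).
Aug 7, 2319 → Sep 7, 2319: 31 days (August has 31).
Sep 7, 2319 → Oct 7, 2319: 30 days (September has 30).
Oct 7, 2319 → Nov 7, 2319: 31 days (October has 31).
Nov 7, 2319 → Nov 10, 2319: 3 days.
Total: 7246 days.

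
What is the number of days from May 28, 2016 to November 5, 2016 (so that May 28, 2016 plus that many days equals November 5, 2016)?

161

May 28, 2016 → Jun 28, 2016: 31 days (May has 31).
Jun 28, 2016 → Jul 28, 2016: 30 days (June has 30).
Jul 28, 2016 → Aug 28, 2016: 31 days (July has 31).
Aug 28, 2016 → Sep 28, 2016: 31 days (August has 31).
Sep 28, 2016 → Oct 28, 2016: 30 days (September has 30).
Oct 28, 2016 → Nov 5, 2016: 8 days.
Total: 161 days.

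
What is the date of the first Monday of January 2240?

January 6, 2240

January 1, 2240 is a Wednesday.
The first Monday is therefore January 6 (5 days later).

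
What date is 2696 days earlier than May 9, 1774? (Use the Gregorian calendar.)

December 21, 1766

−365 (one year) → May 9, 1773 (2331 left).
−365 (one year) → May 9, 1772 (1966 left).
−366 (one year; includes Feb 29, 1772) → May 9, 1771 (1600 left).
−365 (one year) → May 9, 1770 (1235 left).
−365 (one year) → May 9, 1769 (870 left).
−365 (one year) → May 9, 1768 (505 left).
−366 (one year; includes Feb 29, 1768) → May 9, 1767 (139 left).
−9 → Apr 30, 1767 (end of Apr, 30 days; 130 left).
−30 → Mar 31, 1767 (end of Mar, 31 days; 100 left).
−31 → Feb 28, 1767 (end of Feb, 28 days; 69 left).
−28 → Jan 31, 1767 (end of Jan, 31 days; 41 left).
−31 → Dec 31, 1766 (end of Dec, 31 days; 10 left).
−10 → Dec 21, 1766.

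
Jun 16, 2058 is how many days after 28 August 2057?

Aug 28, 2057 → Sep 28, 2057: 31 days (August has 31).
Sep 28, 2057 → Oct 28, 2057: 30 days (September has 30).
Oct 28, 2057 → Nov 28, 2057: 31 days (October has 31).
Nov 28, 2057 → Dec 28, 2057: 30 days (November has 30).
Dec 28, 2057 → Jan 28, 2058: 31 days (December has 31).
Jan 28, 2058 → Feb 28, 2058: 31 days (January has 31).
Feb 28, 2058 → Mar 28, 2058: 28 days (February has 28).
Mar 28, 2058 → Apr 28, 2058: 31 days (March has 31).
Apr 28, 2058 → May 28, 2058: 30 days (April has 30).
May 28, 2058 → Jun 16, 2058: 19 days.
Total: 292 days.

292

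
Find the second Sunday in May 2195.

May 10, 2195

May 1, 2195 is a Friday.
The first Sunday is therefore May 3 (2 days later).
The second Sunday is 3 + 1×7 = May 10.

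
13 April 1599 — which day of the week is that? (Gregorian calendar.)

Tuesday

Doomsday rule: the anchor day for the 1500s is Wednesday. For year 99: 99÷12 = 8 r 3, and 3÷4 = 0, so 8+3+0 = 11.
Wednesday + 11 ≡ Sunday — that's 1599's doomsday.
In April the doomsday date is Apr 4.
Apr 13 is 9 days after Apr 4; 9 mod 7 = 2, so Sunday + 2 = Tuesday.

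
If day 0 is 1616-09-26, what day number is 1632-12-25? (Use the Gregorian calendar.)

Sep 26, 1616 → Sep 26, 1617: 365 days.
Sep 26, 1617 → Sep 26, 1618: 365 days.
Sep 26, 1618 → Sep 26, 1619: 365 days.
Sep 26, 1619 → Sep 26, 1620: 366 days (Feb 29, 1620 is in that span).
Sep 26, 1620 → Sep 26, 1621: 365 days.
Sep 26, 1621 → Sep 26, 1622: 365 days.
Sep 26, 1622 → Sep 26, 1623: 365 days.
Sep 26, 1623 → Sep 26, 1624: 366 days (Feb 29, 1624 is in that span).
Sep 26, 1624 → Sep 26, 1625: 365 days.
Sep 26, 1625 → Sep 26, 1626: 365 days.
Sep 26, 1626 → Sep 26, 1627: 365 days.
Sep 26, 1627 → Sep 26, 1628: 366 days (Feb 29, 1628 is in that span).
Sep 26, 1628 → Sep 26, 1629: 365 days.
Sep 26, 1629 → Sep 26, 1630: 365 days.
Sep 26, 1630 → Sep 26, 1631: 365 days.
Sep 26, 1631 → Sep 26, 1632: 366 days (Feb 29, 1632 is in that span).
Sep 26, 1632 → Oct 26, 1632: 30 days (September has 30).
Oct 26, 1632 → Nov 26, 1632: 31 days (October has 31).
Nov 26, 1632 → Dec 25, 1632: 29 days.
Total: 5934 days.

5934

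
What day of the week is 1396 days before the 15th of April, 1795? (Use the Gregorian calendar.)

Apr 15, 1795 is a Wednesday.
1396 mod 7 = 3, so 1396 days before a Wednesday is Wednesday − 3 = Sunday.

Sunday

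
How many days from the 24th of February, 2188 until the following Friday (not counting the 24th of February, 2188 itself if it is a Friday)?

5

Feb 24, 2188 is a Sunday.
From Sunday to the next Friday is 5 days.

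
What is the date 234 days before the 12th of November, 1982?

March 23, 1982

−12 → Oct 31, 1982 (end of Oct, 31 days; 222 left).
−31 → Sep 30, 1982 (end of Sep, 30 days; 191 left).
−30 → Aug 31, 1982 (end of Aug, 31 days; 161 left).
−31 → Jul 31, 1982 (end of Jul, 31 days; 130 left).
−31 → Jun 30, 1982 (end of Jun, 30 days; 99 left).
−30 → May 31, 1982 (end of May, 31 days; 69 left).
−31 → Apr 30, 1982 (end of Apr, 30 days; 38 left).
−30 → Mar 31, 1982 (end of Mar, 31 days; 8 left).
−8 → Mar 23, 1982.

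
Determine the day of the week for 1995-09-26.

Tuesday

January 1, 1995 is a Sunday.
Jan 1, 1995 → Feb 1, 1995: 31 days (January has 31).
Feb 1, 1995 → Mar 1, 1995: 28 days (February has 28).
Mar 1, 1995 → Apr 1, 1995: 31 days (March has 31).
Apr 1, 1995 → May 1, 1995: 30 days (April has 30).
May 1, 1995 → Jun 1, 1995: 31 days (May has 31).
Jun 1, 1995 → Jul 1, 1995: 30 days (June has 30).
Jul 1, 1995 → Aug 1, 1995: 31 days (July has 31).
Aug 1, 1995 → Sep 1, 1995: 31 days (August has 31).
Sep 1, 1995 → Sep 26, 1995: 25 days.
Total: 268 days.
268 mod 7 = 2, so Sunday + 2 = Tuesday.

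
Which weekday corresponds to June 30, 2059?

Doomsday rule: the anchor day for the 2000s is Tuesday. For year 59: 59÷12 = 4 r 11, and 11÷4 = 2, so 4+11+2 = 17.
Tuesday + 17 ≡ Friday — that's 2059's doomsday.
In June the doomsday date is Jun 6.
Jun 30 is 24 days after Jun 6; 24 mod 7 = 3, so Friday + 3 = Monday.

Monday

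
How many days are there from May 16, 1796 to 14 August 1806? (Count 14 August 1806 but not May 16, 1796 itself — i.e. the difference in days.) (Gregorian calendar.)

May 16, 1796 → May 16, 1797: 365 days.
May 16, 1797 → May 16, 1798: 365 days.
May 16, 1798 → May 16, 1799: 365 days.
May 16, 1799 → May 16, 1800: 365 days.
May 16, 1800 → May 16, 1801: 365 days.
May 16, 1801 → May 16, 1802: 365 days.
May 16, 1802 → May 16, 1803: 365 days.
May 16, 1803 → May 16, 1804: 366 days (Feb 29, 1804 is in that span).
May 16, 1804 → May 16, 1805: 365 days.
May 16, 1805 → May 16, 1806: 365 days.
May 16, 1806 → Jun 16, 1806: 31 days (May has 31).
Jun 16, 1806 → Jul 16, 1806: 30 days (June has 30).
Jul 16, 1806 → Aug 14, 1806: 29 days.
Total: 3741 days.

3741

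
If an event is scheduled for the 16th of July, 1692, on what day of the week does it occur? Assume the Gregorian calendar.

Doomsday rule: the anchor day for the 1600s is Tuesday. For year 92: 92÷12 = 7 r 8, and 8÷4 = 2, so 7+8+2 = 17.
Tuesday + 17 ≡ Friday — that's 1692's doomsday.
In July the doomsday date is Jul 11.
Jul 16 is 5 days after Jul 11; 5 mod 7 = 5, so Friday + 5 = Wednesday.

Wednesday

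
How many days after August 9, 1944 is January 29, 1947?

Aug 9, 1944 → Aug 9, 1945: 365 days.
Aug 9, 1945 → Aug 9, 1946: 365 days.
Aug 9, 1946 → Sep 9, 1946: 31 days (August has 31).
Sep 9, 1946 → Oct 9, 1946: 30 days (September has 30).
Oct 9, 1946 → Nov 9, 1946: 31 days (October has 31).
Nov 9, 1946 → Dec 9, 1946: 30 days (November has 30).
Dec 9, 1946 → Jan 9, 1947: 31 days (December has 31).
Jan 9, 1947 → Jan 29, 1947: 20 days.
Total: 903 days.

903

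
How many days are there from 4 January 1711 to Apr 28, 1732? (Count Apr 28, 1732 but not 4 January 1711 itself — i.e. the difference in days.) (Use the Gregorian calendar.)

Jan 4, 1711 → Jan 4, 1712: 365 days.
Jan 4, 1712 → Jan 4, 1713: 366 days (Feb 29, 1712 is in that span).
Jan 4, 1713 → Jan 4, 1714: 365 days.
Jan 4, 1714 → Jan 4, 1715: 365 days.
Jan 4, 1715 → Jan 4, 1716: 365 days.
Jan 4, 1716 → Jan 4, 1717: 366 days (Feb 29, 1716 is in that span).
Jan 4, 1717 → Jan 4, 1718: 365 days.
Jan 4, 1718 → Jan 4, 1719: 365 days.
Jan 4, 1719 → Jan 4, 1720: 365 days.
Jan 4, 1720 → Jan 4, 1721: 366 days (Feb 29, 1720 is in that span).
Jan 4, 1721 → Jan 4, 1722: 365 days.
Jan 4, 1722 → Jan 4, 1723: 365 days.
Jan 4, 1723 → Jan 4, 1724: 365 days.
Jan 4, 1724 → Jan 4, 1725: 366 days (Feb 29, 1724 is in that span).
Jan 4, 1725 → Jan 4, 1726: 365 days.
Jan 4, 1726 → Jan 4, 1727: 365 days.
Jan 4, 1727 → Jan 4, 1728: 365 days.
Jan 4, 1728 → Jan 4, 1729: 366 days (Feb 29, 1728 is in that span).
Jan 4, 1729 → Jan 4, 1730: 365 days.
Jan 4, 1730 → Jan 4, 1731: 365 days.
Jan 4, 1731 → Jan 4, 1732: 365 days.
Jan 4, 1732 → Feb 4, 1732: 31 days (January has 31).
Feb 4, 1732 → Mar 4, 1732: 29 days (February has 29).
Mar 4, 1732 → Apr 4, 1732: 31 days (March has 31).
Apr 4, 1732 → Apr 28, 1732: 24 days.
Total: 7785 days.

7785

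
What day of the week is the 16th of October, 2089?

Doomsday rule: the anchor day for the 2000s is Tuesday. For year 89: 89÷12 = 7 r 5, and 5÷4 = 1, so 7+5+1 = 13.
Tuesday + 13 ≡ Monday — that's 2089's doomsday.
In October the doomsday date is Oct 10.
Oct 16 is 6 days after Oct 10; 6 mod 7 = 6, so Monday + 6 = Sunday.

Sunday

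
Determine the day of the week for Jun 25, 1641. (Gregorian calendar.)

Tuesday

Doomsday rule: the anchor day for the 1600s is Tuesday. For year 41: 41÷12 = 3 r 5, and 5÷4 = 1, so 3+5+1 = 9.
Tuesday + 9 ≡ Thursday — that's 1641's doomsday.
In June the doomsday date is Jun 6.
Jun 25 is 19 days after Jun 6; 19 mod 7 = 5, so Thursday + 5 = Tuesday.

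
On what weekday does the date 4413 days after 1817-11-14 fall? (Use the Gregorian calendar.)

Monday

First find the weekday of Nov 14, 1817. Doomsday rule: the anchor day for the 1800s is Friday. For year 17: 17÷12 = 1 r 5, and 5÷4 = 1, so 1+5+1 = 7.
Friday + 7 ≡ Friday — that's 1817's doomsday.
In November the doomsday date is Nov 7.
Nov 14 is 7 days after Nov 7; 7 mod 7 = 0, so Friday + 0 = Friday.
4413 mod 7 = 3, so 4413 days after a Friday is Friday + 3 = Monday.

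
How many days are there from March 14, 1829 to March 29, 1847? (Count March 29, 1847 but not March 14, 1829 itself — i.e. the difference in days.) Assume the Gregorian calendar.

Mar 14, 1829 → Mar 14, 1830: 365 days.
Mar 14, 1830 → Mar 14, 1831: 365 days.
Mar 14, 1831 → Mar 14, 1832: 366 days (Feb 29, 1832 is in that span).
Mar 14, 1832 → Mar 14, 1833: 365 days.
Mar 14, 1833 → Mar 14, 1834: 365 days.
Mar 14, 1834 → Mar 14, 1835: 365 days.
Mar 14, 1835 → Mar 14, 1836: 366 days (Feb 29, 1836 is in that span).
Mar 14, 1836 → Mar 14, 1837: 365 days.
Mar 14, 1837 → Mar 14, 1838: 365 days.
Mar 14, 1838 → Mar 14, 1839: 365 days.
Mar 14, 1839 → Mar 14, 1840: 366 days (Feb 29, 1840 is in that span).
Mar 14, 1840 → Mar 14, 1841: 365 days.
Mar 14, 1841 → Mar 14, 1842: 365 days.
Mar 14, 1842 → Mar 14, 1843: 365 days.
Mar 14, 1843 → Mar 14, 1844: 366 days (Feb 29, 1844 is in that span).
Mar 14, 1844 → Mar 14, 1845: 365 days.
Mar 14, 1845 → Mar 14, 1846: 365 days.
Mar 14, 1846 → Apr 14, 1846: 31 days (March has 31).
Apr 14, 1846 → May 14, 1846: 30 days (April has 30).
May 14, 1846 → Jun 14, 1846: 31 days (May has 31).
Jun 14, 1846 → Jul 14, 1846: 30 days (June has 30).
Jul 14, 1846 → Aug 14, 1846: 31 days (July has 31).
Aug 14, 1846 → Sep 14, 1846: 31 days (August has 31).
Sep 14, 1846 → Oct 14, 1846: 30 days (September has 30).
Oct 14, 1846 → Nov 14, 1846: 31 days (October has 31).
Nov 14, 1846 → Dec 14, 1846: 30 days (November has 30).
Dec 14, 1846 → Jan 14, 1847: 31 days (December has 31).
Jan 14, 1847 → Feb 14, 1847: 31 days (January has 31).
Feb 14, 1847 → Mar 14, 1847: 28 days (February has 28).
Mar 14, 1847 → Mar 29, 1847: 15 days.
Total: 6589 days.

6589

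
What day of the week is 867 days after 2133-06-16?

Monday

Jun 16, 2133 is a Tuesday.
867 mod 7 = 6, so 867 days after a Tuesday is Tuesday + 6 = Monday.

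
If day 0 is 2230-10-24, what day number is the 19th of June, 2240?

3526

Oct 24, 2230 → Oct 24, 2231: 365 days.
Oct 24, 2231 → Oct 24, 2232: 366 days (Feb 29, 2232 is in that span).
Oct 24, 2232 → Oct 24, 2233: 365 days.
Oct 24, 2233 → Oct 24, 2234: 365 days.
Oct 24, 2234 → Oct 24, 2235: 365 days.
Oct 24, 2235 → Oct 24, 2236: 366 days (Feb 29, 2236 is in that span).
Oct 24, 2236 → Oct 24, 2237: 365 days.
Oct 24, 2237 → Oct 24, 2238: 365 days.
Oct 24, 2238 → Oct 24, 2239: 365 days.
Oct 24, 2239 → Nov 24, 2239: 31 days (October has 31).
Nov 24, 2239 → Dec 24, 2239: 30 days (November has 30).
Dec 24, 2239 → Jan 24, 2240: 31 days (December has 31).
Jan 24, 2240 → Feb 24, 2240: 31 days (January has 31).
Feb 24, 2240 → Mar 24, 2240: 29 days (February has 29).
Mar 24, 2240 → Apr 24, 2240: 31 days (March has 31).
Apr 24, 2240 → May 24, 2240: 30 days (April has 30).
May 24, 2240 → Jun 19, 2240: 26 days.
Total: 3526 days.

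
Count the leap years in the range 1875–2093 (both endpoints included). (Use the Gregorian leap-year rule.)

Multiples of 4 in [1875,2093]: 55.
Of those, multiples of 100: 2 (not leap unless ÷400).
Multiples of 400: 1.
Leap years = 55 − 2 + 1 = 54.

54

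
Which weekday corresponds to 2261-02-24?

Doomsday rule: the anchor day for the 2200s is Friday. For year 61: 61÷12 = 5 r 1, and 1÷4 = 0, so 5+1+0 = 6.
Friday + 6 ≡ Thursday — that's 2261's doomsday.
In February the doomsday date is Feb 28 (2261 is not a leap year).
Feb 24 is 4 days before Feb 28; 4 mod 7 = 4, so Thursday − 4 = Sunday.

Sunday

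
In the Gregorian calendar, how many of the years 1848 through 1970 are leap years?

Multiples of 4 in [1848,1970]: 31.
Of those, multiples of 100: 1 (not leap unless ÷400).
Multiples of 400: 0.
Leap years = 31 − 1 + 0 = 30.

30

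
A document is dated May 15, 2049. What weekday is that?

Saturday

Doomsday rule: the anchor day for the 2000s is Tuesday. For year 49: 49÷12 = 4 r 1, and 1÷4 = 0, so 4+1+0 = 5.
Tuesday + 5 ≡ Sunday — that's 2049's doomsday.
In May the doomsday date is May 9.
May 15 is 6 days after May 9; 6 mod 7 = 6, so Sunday + 6 = Saturday.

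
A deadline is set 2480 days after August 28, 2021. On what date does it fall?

+365 (one year) → Aug 28, 2022 (2115 left).
+365 (one year) → Aug 28, 2023 (1750 left).
+366 (one year; includes Feb 29, 2024) → Aug 28, 2024 (1384 left).
+365 (one year) → Aug 28, 2025 (1019 left).
+365 (one year) → Aug 28, 2026 (654 left).
+365 (one year) → Aug 28, 2027 (289 left).
Aug has 31 days: +4 → Sep 1, 2027 (285 left).
Sep has 30 days: +30 → Oct 1, 2027 (255 left).
Oct has 31 days: +31 → Nov 1, 2027 (224 left).
Nov has 30 days: +30 → Dec 1, 2027 (194 left).
Dec has 31 days: +31 → Jan 1, 2028 (163 left).
Jan has 31 days: +31 → Feb 1, 2028 (132 left).
Feb has 29 days: +29 → Mar 1, 2028 (103 left).
Mar has 31 days: +31 → Apr 1, 2028 (72 left).
Apr has 30 days: +30 → May 1, 2028 (42 left).
May has 31 days: +31 → Jun 1, 2028 (11 left).
+11 → Jun 12, 2028.

June 12, 2028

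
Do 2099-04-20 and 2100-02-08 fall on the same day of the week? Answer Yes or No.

From Apr 20, 2099 to Feb 8, 2100 is 294 days.
294 mod 7 = 0, so they are the same weekday.
(Apr 20, 2099 is a Monday; Feb 8, 2100 is a Monday.)

Yes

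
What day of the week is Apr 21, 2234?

Monday

Doomsday rule: the anchor day for the 2200s is Friday. For year 34: 34÷12 = 2 r 10, and 10÷4 = 2, so 2+10+2 = 14.
Friday + 14 ≡ Friday — that's 2234's doomsday.
In April the doomsday date is Apr 4.
Apr 21 is 17 days after Apr 4; 17 mod 7 = 3, so Friday + 3 = Monday.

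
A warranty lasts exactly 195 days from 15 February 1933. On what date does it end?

August 29, 1933

Feb has 28 days: +14 → Mar 1, 1933 (181 left).
Mar has 31 days: +31 → Apr 1, 1933 (150 left).
Apr has 30 days: +30 → May 1, 1933 (120 left).
May has 31 days: +31 → Jun 1, 1933 (89 left).
Jun has 30 days: +30 → Jul 1, 1933 (59 left).
Jul has 31 days: +31 → Aug 1, 1933 (28 left).
+28 → Aug 29, 1933.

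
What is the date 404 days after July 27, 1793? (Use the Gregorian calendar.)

September 4, 1794

+365 (one year) → Jul 27, 1794 (39 left).
Jul has 31 days: +5 → Aug 1, 1794 (34 left).
Aug has 31 days: +31 → Sep 1, 1794 (3 left).
+3 → Sep 4, 1794.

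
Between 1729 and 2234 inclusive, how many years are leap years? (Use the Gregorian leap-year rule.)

122

Multiples of 4 in [1729,2234]: 126.
Of those, multiples of 100: 5 (not leap unless ÷400).
Multiples of 400: 1.
Leap years = 126 − 5 + 1 = 122.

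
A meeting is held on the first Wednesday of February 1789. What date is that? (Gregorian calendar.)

February 4, 1789

February 1, 1789 is a Sunday.
The first Wednesday is therefore February 4 (3 days later).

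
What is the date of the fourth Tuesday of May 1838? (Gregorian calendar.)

May 22, 1838

May 1, 1838 is a Tuesday.
The first Tuesday is therefore May 1 (same day).
The fourth Tuesday is 1 + 3×7 = May 22.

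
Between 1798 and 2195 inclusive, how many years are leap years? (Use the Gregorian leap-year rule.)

Multiples of 4 in [1798,2195]: 99.
Of those, multiples of 100: 4 (not leap unless ÷400).
Multiples of 400: 1.
Leap years = 99 − 4 + 1 = 96.

96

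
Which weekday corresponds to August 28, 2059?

Doomsday rule: the anchor day for the 2000s is Tuesday. For year 59: 59÷12 = 4 r 11, and 11÷4 = 2, so 4+11+2 = 17.
Tuesday + 17 ≡ Friday — that's 2059's doomsday.
In August the doomsday date is Aug 8.
Aug 28 is 20 days after Aug 8; 20 mod 7 = 6, so Friday + 6 = Thursday.

Thursday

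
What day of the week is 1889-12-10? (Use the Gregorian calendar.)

Doomsday rule: the anchor day for the 1800s is Friday. For year 89: 89÷12 = 7 r 5, and 5÷4 = 1, so 7+5+1 = 13.
Friday + 13 ≡ Thursday — that's 1889's doomsday.
In December the doomsday date is Dec 12.
Dec 10 is 2 days before Dec 12; 2 mod 7 = 2, so Thursday − 2 = Tuesday.

Tuesday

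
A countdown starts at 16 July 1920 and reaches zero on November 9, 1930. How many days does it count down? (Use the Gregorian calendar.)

Jul 16, 1920 → Jul 16, 1921: 365 days.
Jul 16, 1921 → Jul 16, 1922: 365 days.
Jul 16, 1922 → Jul 16, 1923: 365 days.
Jul 16, 1923 → Jul 16, 1924: 366 days (Feb 29, 1924 is in that span).
Jul 16, 1924 → Jul 16, 1925: 365 days.
Jul 16, 1925 → Jul 16, 1926: 365 days.
Jul 16, 1926 → Jul 16, 1927: 365 days.
Jul 16, 1927 → Jul 16, 1928: 366 days (Feb 29, 1928 is in that span).
Jul 16, 1928 → Jul 16, 1929: 365 days.
Jul 16, 1929 → Jul 16, 1930: 365 days.
Jul 16, 1930 → Aug 16, 1930: 31 days (July has 31).
Aug 16, 1930 → Sep 16, 1930: 31 days (August has 31).
Sep 16, 1930 → Oct 16, 1930: 30 days (September has 30).
Oct 16, 1930 → Nov 9, 1930: 24 days.
Total: 3768 days.

3768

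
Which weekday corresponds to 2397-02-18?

Doomsday rule: the anchor day for the 2300s is Wednesday. For year 97: 97÷12 = 8 r 1, and 1÷4 = 0, so 8+1+0 = 9.
Wednesday + 9 ≡ Friday — that's 2397's doomsday.
In February the doomsday date is Feb 28 (2397 is not a leap year).
Feb 18 is 10 days before Feb 28; 10 mod 7 = 3, so Friday − 3 = Tuesday.

Tuesday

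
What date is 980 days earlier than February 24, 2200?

−365 (one year) → Feb 24, 2199 (615 left).
−365 (one year) → Feb 24, 2198 (250 left).
−24 → Jan 31, 2198 (end of Jan, 31 days; 226 left).
−31 → Dec 31, 2197 (end of Dec, 31 days; 195 left).
−31 → Nov 30, 2197 (end of Nov, 30 days; 164 left).
−30 → Oct 31, 2197 (end of Oct, 31 days; 134 left).
−31 → Sep 30, 2197 (end of Sep, 30 days; 103 left).
−30 → Aug 31, 2197 (end of Aug, 31 days; 73 left).
−31 → Jul 31, 2197 (end of Jul, 31 days; 42 left).
−31 → Jun 30, 2197 (end of Jun, 30 days; 11 left).
−11 → Jun 19, 2197.

June 19, 2197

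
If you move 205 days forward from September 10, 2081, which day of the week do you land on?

First find the weekday of Sep 10, 2081. Doomsday rule: the anchor day for the 2000s is Tuesday. For year 81: 81÷12 = 6 r 9, and 9÷4 = 2, so 6+9+2 = 17.
Tuesday + 17 ≡ Friday — that's 2081's doomsday.
In September the doomsday date is Sep 5.
Sep 10 is 5 days after Sep 5; 5 mod 7 = 5, so Friday + 5 = Wednesday.
205 mod 7 = 2, so 205 days after a Wednesday is Wednesday + 2 = Friday.

Friday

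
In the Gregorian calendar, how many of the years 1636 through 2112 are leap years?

116

Multiples of 4 in [1636,2112]: 120.
Of those, multiples of 100: 5 (not leap unless ÷400).
Multiples of 400: 1.
Leap years = 120 − 5 + 1 = 116.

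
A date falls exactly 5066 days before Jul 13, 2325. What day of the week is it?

Jul 13, 2325 is a Monday.
5066 mod 7 = 5, so 5066 days before a Monday is Monday − 5 = Wednesday.

Wednesday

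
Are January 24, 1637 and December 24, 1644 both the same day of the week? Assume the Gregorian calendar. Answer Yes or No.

From Jan 24, 1637 to Dec 24, 1644 is 2891 days.
2891 mod 7 = 0, so they are the same weekday.
(Jan 24, 1637 is a Saturday; Dec 24, 1644 is a Saturday.)

Yes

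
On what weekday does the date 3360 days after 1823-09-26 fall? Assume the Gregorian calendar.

Friday

Sep 26, 1823 is a Friday.
3360 mod 7 = 0, so 3360 days after a Friday is Friday + 0 = Friday.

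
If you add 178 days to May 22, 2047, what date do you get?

November 16, 2047

May has 31 days: +10 → Jun 1, 2047 (168 left).
Jun has 30 days: +30 → Jul 1, 2047 (138 left).
Jul has 31 days: +31 → Aug 1, 2047 (107 left).
Aug has 31 days: +31 → Sep 1, 2047 (76 left).
Sep has 30 days: +30 → Oct 1, 2047 (46 left).
Oct has 31 days: +31 → Nov 1, 2047 (15 left).
+15 → Nov 16, 2047.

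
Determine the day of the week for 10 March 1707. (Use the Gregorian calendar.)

Thursday

Doomsday rule: the anchor day for the 1700s is Sunday. For year 07: 7÷12 = 0 r 7, and 7÷4 = 1, so 0+7+1 = 8.
Sunday + 8 ≡ Monday — that's 1707's doomsday.
In March the doomsday date is Mar 14.
Mar 10 is 4 days before Mar 14; 4 mod 7 = 4, so Monday − 4 = Thursday.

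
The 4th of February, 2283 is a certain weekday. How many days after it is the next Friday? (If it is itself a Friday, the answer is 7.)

Feb 4, 2283 is a Sunday.
From Sunday to the next Friday is 5 days.

5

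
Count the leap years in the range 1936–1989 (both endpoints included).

Multiples of 4 in [1936,1989]: 14.
Of those, multiples of 100: 0 (not leap unless ÷400).
Multiples of 400: 0.
Leap years = 14 − 0 + 0 = 14.

14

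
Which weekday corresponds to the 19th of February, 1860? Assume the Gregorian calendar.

Doomsday rule: the anchor day for the 1800s is Friday. For year 60: 60÷12 = 5 r 0, and 0÷4 = 0, so 5+0+0 = 5.
Friday + 5 ≡ Wednesday — that's 1860's doomsday.
In February the doomsday date is Feb 29 (1860 is a leap year (divisible by 4)).
Feb 19 is 10 days before Feb 29; 10 mod 7 = 3, so Wednesday − 3 = Sunday.

Sunday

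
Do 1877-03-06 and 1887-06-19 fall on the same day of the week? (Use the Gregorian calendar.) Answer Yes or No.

No

From Mar 6, 1877 to Jun 19, 1887 is 3757 days.
3757 mod 7 = 5, so they are different weekdays.
(Mar 6, 1877 is a Tuesday; Jun 19, 1887 is a Sunday.)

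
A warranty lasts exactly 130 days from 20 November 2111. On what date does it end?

March 29, 2112

Nov has 30 days: +11 → Dec 1, 2111 (119 left).
Dec has 31 days: +31 → Jan 1, 2112 (88 left).
Jan has 31 days: +31 → Feb 1, 2112 (57 left).
Feb has 29 days: +29 → Mar 1, 2112 (28 left).
+28 → Mar 29, 2112.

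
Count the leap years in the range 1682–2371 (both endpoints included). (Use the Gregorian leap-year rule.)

Multiples of 4 in [1682,2371]: 172.
Of those, multiples of 100: 7 (not leap unless ÷400).
Multiples of 400: 1.
Leap years = 172 − 7 + 1 = 166.

166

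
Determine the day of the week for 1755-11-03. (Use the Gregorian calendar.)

Monday

Doomsday rule: the anchor day for the 1700s is Sunday. For year 55: 55÷12 = 4 r 7, and 7÷4 = 1, so 4+7+1 = 12.
Sunday + 12 ≡ Friday — that's 1755's doomsday.
In November the doomsday date is Nov 7.
Nov 3 is 4 days before Nov 7; 4 mod 7 = 4, so Friday − 4 = Monday.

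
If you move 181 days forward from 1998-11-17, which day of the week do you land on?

Nov 17, 1998 is a Tuesday.
181 mod 7 = 6, so 181 days after a Tuesday is Tuesday + 6 = Monday.

Monday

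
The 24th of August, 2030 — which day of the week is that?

Doomsday rule: the anchor day for the 2000s is Tuesday. For year 30: 30÷12 = 2 r 6, and 6÷4 = 1, so 2+6+1 = 9.
Tuesday + 9 ≡ Thursday — that's 2030's doomsday.
In August the doomsday date is Aug 8.
Aug 24 is 16 days after Aug 8; 16 mod 7 = 2, so Thursday + 2 = Saturday.

Saturday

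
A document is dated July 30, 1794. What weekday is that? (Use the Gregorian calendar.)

Wednesday

Doomsday rule: the anchor day for the 1700s is Sunday. For year 94: 94÷12 = 7 r 10, and 10÷4 = 2, so 7+10+2 = 19.
Sunday + 19 ≡ Friday — that's 1794's doomsday.
In July the doomsday date is Jul 11.
Jul 30 is 19 days after Jul 11; 19 mod 7 = 5, so Friday + 5 = Wednesday.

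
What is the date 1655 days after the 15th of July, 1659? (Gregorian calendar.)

+366 (one year; includes Feb 29, 1660) → Jul 15, 1660 (1289 left).
+365 (one year) → Jul 15, 1661 (924 left).
+365 (one year) → Jul 15, 1662 (559 left).
+365 (one year) → Jul 15, 1663 (194 left).
Jul has 31 days: +17 → Aug 1, 1663 (177 left).
Aug has 31 days: +31 → Sep 1, 1663 (146 left).
Sep has 30 days: +30 → Oct 1, 1663 (116 left).
Oct has 31 days: +31 → Nov 1, 1663 (85 left).
Nov has 30 days: +30 → Dec 1, 1663 (55 left).
Dec has 31 days: +31 → Jan 1, 1664 (24 left).
+24 → Jan 25, 1664.

January 25, 1664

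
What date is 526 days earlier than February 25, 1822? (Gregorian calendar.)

September 17, 1820

−365 (one year) → Feb 25, 1821 (161 left).
−25 → Jan 31, 1821 (end of Jan, 31 days; 136 left).
−31 → Dec 31, 1820 (end of Dec, 31 days; 105 left).
−31 → Nov 30, 1820 (end of Nov, 30 days; 74 left).
−30 → Oct 31, 1820 (end of Oct, 31 days; 44 left).
−31 → Sep 30, 1820 (end of Sep, 30 days; 13 left).
−13 → Sep 17, 1820.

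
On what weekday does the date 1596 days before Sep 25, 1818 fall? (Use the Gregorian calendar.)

Sep 25, 1818 is a Friday.
1596 mod 7 = 0, so 1596 days before a Friday is Friday − 0 = Friday.

Friday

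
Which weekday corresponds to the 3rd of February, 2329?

Sunday

Doomsday rule: the anchor day for the 2300s is Wednesday. For year 29: 29÷12 = 2 r 5, and 5÷4 = 1, so 2+5+1 = 8.
Wednesday + 8 ≡ Thursday — that's 2329's doomsday.
In February the doomsday date is Feb 28 (2329 is not a leap year).
Feb 3 is 25 days before Feb 28; 25 mod 7 = 4, so Thursday − 4 = Sunday.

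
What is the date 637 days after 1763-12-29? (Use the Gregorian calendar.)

+366 (one year; includes Feb 29, 1764) → Dec 29, 1764 (271 left).
Dec has 31 days: +3 → Jan 1, 1765 (268 left).
Jan has 31 days: +31 → Feb 1, 1765 (237 left).
Feb has 28 days: +28 → Mar 1, 1765 (209 left).
Mar has 31 days: +31 → Apr 1, 1765 (178 left).
Apr has 30 days: +30 → May 1, 1765 (148 left).
May has 31 days: +31 → Jun 1, 1765 (117 left).
Jun has 30 days: +30 → Jul 1, 1765 (87 left).
Jul has 31 days: +31 → Aug 1, 1765 (56 left).
Aug has 31 days: +31 → Sep 1, 1765 (25 left).
+25 → Sep 26, 1765.

September 26, 1765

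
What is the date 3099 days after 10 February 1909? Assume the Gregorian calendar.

August 6, 1917

+365 (one year) → Feb 10, 1910 (2734 left).
+365 (one year) → Feb 10, 1911 (2369 left).
+365 (one year) → Feb 10, 1912 (2004 left).
+366 (one year; includes Feb 29, 1912) → Feb 10, 1913 (1638 left).
+365 (one year) → Feb 10, 1914 (1273 left).
+365 (one year) → Feb 10, 1915 (908 left).
+365 (one year) → Feb 10, 1916 (543 left).
+366 (one year; includes Feb 29, 1916) → Feb 10, 1917 (177 left).
Feb has 28 days: +19 → Mar 1, 1917 (158 left).
Mar has 31 days: +31 → Apr 1, 1917 (127 left).
Apr has 30 days: +30 → May 1, 1917 (97 left).
May has 31 days: +31 → Jun 1, 1917 (66 left).
Jun has 30 days: +30 → Jul 1, 1917 (36 left).
Jul has 31 days: +31 → Aug 1, 1917 (5 left).
+5 → Aug 6, 1917.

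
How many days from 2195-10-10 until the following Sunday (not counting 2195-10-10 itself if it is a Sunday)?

1

Oct 10, 2195 is a Saturday.
From Saturday to the next Sunday is 1 day.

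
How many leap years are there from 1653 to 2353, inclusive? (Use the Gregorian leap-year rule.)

Multiples of 4 in [1653,2353]: 175.
Of those, multiples of 100: 7 (not leap unless ÷400).
Multiples of 400: 1.
Leap years = 175 − 7 + 1 = 169.

169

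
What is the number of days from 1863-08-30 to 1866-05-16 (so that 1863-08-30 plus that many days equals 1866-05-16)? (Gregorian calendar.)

Aug 30, 1863 → Aug 30, 1864: 366 days (Feb 29, 1864 is in that span).
Aug 30, 1864 → Aug 30, 1865: 365 days.
Aug 30, 1865 → Sep 30, 1865: 31 days (August has 31).
Sep 30, 1865 → Oct 30, 1865: 30 days (September has 30).
Oct 30, 1865 → Nov 30, 1865: 31 days (October has 31).
Nov 30, 1865 → Dec 30, 1865: 30 days (November has 30).
Dec 30, 1865 → Jan 30, 1866: 31 days (December has 31).
Jan 30, 1866 → Feb 28, 1866: 29 days (January has 31).
Feb 28, 1866 → Mar 28, 1866: 28 days (February has 28).
Mar 28, 1866 → Apr 28, 1866: 31 days (March has 31).
Apr 28, 1866 → May 16, 1866: 18 days.
Total: 990 days.

990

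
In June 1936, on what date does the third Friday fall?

June 1, 1936 is a Monday.
The first Friday is therefore June 5 (4 days later).
The third Friday is 5 + 2×7 = June 19.

June 19, 1936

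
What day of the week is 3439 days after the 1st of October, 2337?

Sunday

Oct 1, 2337 is a Friday.
3439 mod 7 = 2, so 3439 days after a Friday is Friday + 2 = Sunday.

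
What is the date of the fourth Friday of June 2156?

June 1, 2156 is a Tuesday.
The first Friday is therefore June 4 (3 days later).
The fourth Friday is 4 + 3×7 = June 25.

June 25, 2156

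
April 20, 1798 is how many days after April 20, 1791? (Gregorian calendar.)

2557

Apr 20, 1791 → Apr 20, 1792: 366 days (Feb 29, 1792 is in that span).
Apr 20, 1792 → Apr 20, 1793: 365 days.
Apr 20, 1793 → Apr 20, 1794: 365 days.
Apr 20, 1794 → Apr 20, 1795: 365 days.
Apr 20, 1795 → Apr 20, 1796: 366 days (Feb 29, 1796 is in that span).
Apr 20, 1796 → Apr 20, 1797: 365 days.
Apr 20, 1797 → May 20, 1797: 30 days (April has 30).
May 20, 1797 → Jun 20, 1797: 31 days (May has 31).
Jun 20, 1797 → Jul 20, 1797: 30 days (June has 30).
Jul 20, 1797 → Aug 20, 1797: 31 days (July has 31).
Aug 20, 1797 → Sep 20, 1797: 31 days (August has 31).
Sep 20, 1797 → Oct 20, 1797: 30 days (September has 30).
Oct 20, 1797 → Nov 20, 1797: 31 days (October has 31).
Nov 20, 1797 → Dec 20, 1797: 30 days (November has 30).
Dec 20, 1797 → Jan 20, 1798: 31 days (December has 31).
Jan 20, 1798 → Feb 20, 1798: 31 days (January has 31).
Feb 20, 1798 → Mar 20, 1798: 28 days (February has 28).
Mar 20, 1798 → Apr 20, 1798: 31 days.
Total: 2557 days.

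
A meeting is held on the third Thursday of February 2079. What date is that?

February 16, 2079

February 1, 2079 is a Wednesday.
The first Thursday is therefore February 2 (1 days later).
The third Thursday is 2 + 2×7 = February 16.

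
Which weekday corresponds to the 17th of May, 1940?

January 1, 1940 is a Monday.
Jan 1, 1940 → Feb 1, 1940: 31 days (January has 31).
Feb 1, 1940 → Mar 1, 1940: 29 days (February has 29).
Mar 1, 1940 → Apr 1, 1940: 31 days (March has 31).
Apr 1, 1940 → May 1, 1940: 30 days (April has 30).
May 1, 1940 → May 17, 1940: 16 days.
Total: 137 days.
137 mod 7 = 4, so Monday + 4 = Friday.

Friday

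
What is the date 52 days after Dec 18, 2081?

Dec has 31 days: +14 → Jan 1, 2082 (38 left).
Jan has 31 days: +31 → Feb 1, 2082 (7 left).
+7 → Feb 8, 2082.

February 8, 2082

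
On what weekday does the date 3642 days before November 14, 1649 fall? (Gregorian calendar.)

Friday

Nov 14, 1649 is a Sunday.
3642 mod 7 = 2, so 3642 days before a Sunday is Sunday − 2 = Friday.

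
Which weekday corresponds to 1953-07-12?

Doomsday rule: the anchor day for the 1900s is Wednesday. For year 53: 53÷12 = 4 r 5, and 5÷4 = 1, so 4+5+1 = 10.
Wednesday + 10 ≡ Saturday — that's 1953's doomsday.
In July the doomsday date is Jul 11.
Jul 12 is 1 day after Jul 11; 1 mod 7 = 1, so Saturday + 1 = Sunday.

Sunday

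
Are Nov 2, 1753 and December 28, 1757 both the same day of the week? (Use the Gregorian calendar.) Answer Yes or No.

No

From Nov 2, 1753 to Dec 28, 1757 is 1517 days.
1517 mod 7 = 5, so they are different weekdays.
(Nov 2, 1753 is a Friday; Dec 28, 1757 is a Wednesday.)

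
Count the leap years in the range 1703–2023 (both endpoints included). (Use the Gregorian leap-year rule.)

78

Multiples of 4 in [1703,2023]: 80.
Of those, multiples of 100: 3 (not leap unless ÷400).
Multiples of 400: 1.
Leap years = 80 − 3 + 1 = 78.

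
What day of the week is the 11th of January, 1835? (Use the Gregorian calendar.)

Sunday

Doomsday rule: the anchor day for the 1800s is Friday. For year 35: 35÷12 = 2 r 11, and 11÷4 = 2, so 2+11+2 = 15.
Friday + 15 ≡ Saturday — that's 1835's doomsday.
In January the doomsday date is Jan 3 (1835 is not a leap year).
Jan 11 is 8 days after Jan 3; 8 mod 7 = 1, so Saturday + 1 = Sunday.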